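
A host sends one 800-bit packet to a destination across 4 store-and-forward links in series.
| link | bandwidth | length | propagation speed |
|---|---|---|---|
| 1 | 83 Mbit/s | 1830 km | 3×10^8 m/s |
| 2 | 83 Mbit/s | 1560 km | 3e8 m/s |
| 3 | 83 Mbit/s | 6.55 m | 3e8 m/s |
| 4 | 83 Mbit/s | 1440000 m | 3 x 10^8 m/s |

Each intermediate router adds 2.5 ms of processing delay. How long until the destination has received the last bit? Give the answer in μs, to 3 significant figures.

Transmission delay per hop = L/R = 800/83000000 = 9.63855 μs; 4 hops → 38.5542 μs.
Propagation delays (d/s per hop): 6100, 5200, 0.0218333, 4800 μs; sum = 16100 μs.
Processing at 3 router(s): 3 × 2.5 ms = 7500 μs.
End-to-end = 23600 μs.

23600 μs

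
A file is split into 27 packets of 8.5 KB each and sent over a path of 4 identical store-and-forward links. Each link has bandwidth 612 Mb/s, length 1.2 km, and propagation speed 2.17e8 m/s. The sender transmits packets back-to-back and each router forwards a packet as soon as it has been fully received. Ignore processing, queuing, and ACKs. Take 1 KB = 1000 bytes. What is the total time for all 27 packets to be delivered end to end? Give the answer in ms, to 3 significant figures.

Per-hop transmission t_tx = L/R = 68000/612000000 = 0.111111 ms.
Per-hop propagation t_prop = 1200/217000000 = 0.00552995 ms.
Pipeline fill: first packet needs 4·t_tx to clear all hops; remaining 26 packets each add one t_tx.
Total = (4+27-1)·t_tx + 4·t_prop = 30·0.111111 + 4·0.00552995 = 3.36 ms.

3.36 ms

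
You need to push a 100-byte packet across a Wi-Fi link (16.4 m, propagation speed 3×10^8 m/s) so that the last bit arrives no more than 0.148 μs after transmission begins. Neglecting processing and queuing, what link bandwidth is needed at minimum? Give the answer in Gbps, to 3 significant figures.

8.57 Gbps

L = 800 bits.
Propagation delay = 16.4 / 300000000 = 0.0546667 μs.
Transmission budget = 0.148 − 0.0546667 = 0.0933333 μs.
R ≥ L / t_tx = 800 bits / 9.33333e-08 s = 8.57 Gbps.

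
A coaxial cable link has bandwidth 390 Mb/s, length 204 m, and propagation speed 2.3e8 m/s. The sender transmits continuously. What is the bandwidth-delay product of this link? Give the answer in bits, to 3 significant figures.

Propagation delay = 204 / 2.3e+08 = 8.86957e-07 s.
BDP = R × t_prop = 390000000 × 8.86957e-07 = 345.913 bits.

346 bits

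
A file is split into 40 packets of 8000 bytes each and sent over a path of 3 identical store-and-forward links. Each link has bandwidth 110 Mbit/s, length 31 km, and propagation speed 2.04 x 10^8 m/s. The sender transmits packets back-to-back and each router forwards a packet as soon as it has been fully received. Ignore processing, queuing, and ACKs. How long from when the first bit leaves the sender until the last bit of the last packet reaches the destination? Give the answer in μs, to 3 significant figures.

24900 μs

Per-hop transmission t_tx = L/R = 64000/110000000 = 581.818 μs.
Per-hop propagation t_prop = 31000/204000000 = 151.961 μs.
Pipeline fill: first packet needs 3·t_tx to clear all hops; remaining 39 packets each add one t_tx.
Total = (3+40-1)·t_tx + 3·t_prop = 42·581.818 + 3·151.961 = 24900 μs.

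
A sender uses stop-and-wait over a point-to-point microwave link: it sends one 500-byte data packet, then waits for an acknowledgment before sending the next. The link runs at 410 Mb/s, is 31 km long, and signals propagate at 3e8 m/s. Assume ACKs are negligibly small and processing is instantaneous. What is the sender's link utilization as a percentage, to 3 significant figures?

4.51 %

t_tx = L/R = 4000/410000000 = 9.7561e-06 s.
t_prop = 31000/300000000 = 0.000103333 s; RTT = 0.000206667 s.
Cycle = t_tx + RTT = 0.000216423 s.
Utilization = t_tx / cycle = 9.7561e-06/0.000216423 = 4.51 %.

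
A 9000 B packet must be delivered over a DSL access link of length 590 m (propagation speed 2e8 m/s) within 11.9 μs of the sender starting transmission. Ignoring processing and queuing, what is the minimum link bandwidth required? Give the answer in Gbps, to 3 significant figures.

8.04 Gbps

L = 72000 bits.
Propagation delay = 590 / 200000000 = 2.95 μs.
Transmission budget = 11.9 − 2.95 = 8.95 μs.
R ≥ L / t_tx = 72000 bits / 8.95e-06 s = 8.04 Gbps.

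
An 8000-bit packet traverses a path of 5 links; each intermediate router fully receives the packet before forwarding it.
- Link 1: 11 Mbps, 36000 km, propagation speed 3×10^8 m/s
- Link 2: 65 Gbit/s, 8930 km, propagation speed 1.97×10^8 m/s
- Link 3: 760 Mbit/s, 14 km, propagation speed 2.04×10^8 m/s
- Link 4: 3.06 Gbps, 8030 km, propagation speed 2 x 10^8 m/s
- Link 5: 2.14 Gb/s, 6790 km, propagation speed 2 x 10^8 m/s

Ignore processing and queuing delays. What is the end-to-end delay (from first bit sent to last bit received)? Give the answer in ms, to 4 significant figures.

240.2 ms

Transmission delays (L/R per hop): 0.727273, 0.000123077, 0.0105263, 0.00261438, 0.00373832 ms; sum = 0.744275 ms.
Propagation delays (d/s per hop): 120, 45.3299, 0.0686275, 40.15, 33.95 ms; sum = 239.499 ms.
End-to-end = 240.2 ms.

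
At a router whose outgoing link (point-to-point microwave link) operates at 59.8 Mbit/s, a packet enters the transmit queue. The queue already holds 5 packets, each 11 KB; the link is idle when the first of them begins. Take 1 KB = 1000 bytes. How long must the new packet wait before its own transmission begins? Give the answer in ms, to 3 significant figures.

7.36 ms

Each queued packet: L/R = 88000/59800000 = 1.47157 ms.
5 queued → 7.35786 ms.
Queuing delay = 7.36 ms.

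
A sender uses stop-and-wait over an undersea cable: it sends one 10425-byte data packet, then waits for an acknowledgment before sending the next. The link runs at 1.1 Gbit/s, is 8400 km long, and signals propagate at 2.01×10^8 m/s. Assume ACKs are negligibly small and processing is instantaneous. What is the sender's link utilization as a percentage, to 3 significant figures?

0.0906 %

t_tx = L/R = 83400/1100000000 = 7.58182e-05 s.
t_prop = 8400000/2.01e+08 = 0.041791 s; RTT = 0.0835821 s.
Cycle = t_tx + RTT = 0.0836579 s.
Utilization = t_tx / cycle = 7.58182e-05/0.0836579 = 0.0906 %.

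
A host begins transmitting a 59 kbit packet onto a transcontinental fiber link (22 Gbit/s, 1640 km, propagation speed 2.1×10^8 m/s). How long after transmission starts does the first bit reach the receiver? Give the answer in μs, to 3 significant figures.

First bit experiences only propagation delay: d/s = 1640000/210000000 = 7810 μs.

7810 μs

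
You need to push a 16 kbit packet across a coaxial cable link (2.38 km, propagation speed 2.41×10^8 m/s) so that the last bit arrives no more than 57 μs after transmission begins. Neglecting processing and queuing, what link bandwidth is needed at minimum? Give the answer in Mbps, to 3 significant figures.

340 Mbps

Propagation delay = 2380 / 241000000 = 9.87552 μs.
Transmission budget = 57 − 9.87552 = 47.1245 μs.
R ≥ L / t_tx = 16000 bits / 4.71245e-05 s = 340 Mbps.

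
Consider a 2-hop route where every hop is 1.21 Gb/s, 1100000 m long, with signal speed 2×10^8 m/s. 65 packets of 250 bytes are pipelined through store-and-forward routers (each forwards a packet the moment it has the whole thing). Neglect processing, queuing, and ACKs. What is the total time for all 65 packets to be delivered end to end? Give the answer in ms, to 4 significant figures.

11.11 ms

Per-hop transmission t_tx = L/R = 2000/1210000000 = 0.00165289 ms.
Per-hop propagation t_prop = 1100000/200000000 = 5.5 ms.
Pipeline fill: first packet needs 2·t_tx to clear all hops; remaining 64 packets each add one t_tx.
Total = (2+65-1)·t_tx + 2·t_prop = 66·0.00165289 + 2·5.5 = 11.11 ms.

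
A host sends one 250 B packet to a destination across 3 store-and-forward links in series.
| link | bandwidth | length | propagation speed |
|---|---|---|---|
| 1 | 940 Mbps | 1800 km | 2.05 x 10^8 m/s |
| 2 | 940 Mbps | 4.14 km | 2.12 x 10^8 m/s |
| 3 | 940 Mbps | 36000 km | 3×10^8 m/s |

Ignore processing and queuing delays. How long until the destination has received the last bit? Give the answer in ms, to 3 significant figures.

L = 250 × 8 = 2000 bits.
Transmission delay per hop = L/R = 2000/940000000 = 0.00212766 ms; 3 hops → 0.00638298 ms.
Propagation delays (d/s per hop): 8.78049, 0.0195283, 120 ms; sum = 128.8 ms.
End-to-end = 129 ms.

129 ms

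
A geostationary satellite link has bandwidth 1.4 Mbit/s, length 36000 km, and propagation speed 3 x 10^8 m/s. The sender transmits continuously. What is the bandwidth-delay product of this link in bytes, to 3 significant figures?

Propagation delay = 36000000 / 300000000 = 0.12 s.
BDP = R × t_prop = 1400000 × 0.12 = 168000 bits.
In bytes: 168000/8 = 21000 bytes.

21000 bytes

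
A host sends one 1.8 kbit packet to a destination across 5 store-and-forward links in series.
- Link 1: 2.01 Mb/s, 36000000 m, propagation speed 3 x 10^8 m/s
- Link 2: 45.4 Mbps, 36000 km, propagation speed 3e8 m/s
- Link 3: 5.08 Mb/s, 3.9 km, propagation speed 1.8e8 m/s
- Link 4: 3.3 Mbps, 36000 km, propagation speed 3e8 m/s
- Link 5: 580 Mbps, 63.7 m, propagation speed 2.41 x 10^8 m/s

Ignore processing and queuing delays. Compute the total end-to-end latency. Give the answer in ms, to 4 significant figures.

L = 1800 bits.
Transmission delays (L/R per hop): 0.895522, 0.0396476, 0.354331, 0.545455, 0.00310345 ms; sum = 1.83806 ms.
Propagation delays (d/s per hop): 120, 120, 0.0216667, 120, 0.000264315 ms; sum = 360.022 ms.
End-to-end = 361.9 ms.

361.9 ms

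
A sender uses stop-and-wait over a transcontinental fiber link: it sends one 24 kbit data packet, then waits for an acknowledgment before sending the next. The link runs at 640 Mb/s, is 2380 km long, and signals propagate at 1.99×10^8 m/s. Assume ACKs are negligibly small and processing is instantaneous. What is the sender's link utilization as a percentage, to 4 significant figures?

t_tx = L/R = 24000/640000000 = 3.75e-05 s.
t_prop = 2380000/199000000 = 0.0119598 s; RTT = 0.0239196 s.
Cycle = t_tx + RTT = 0.0239571 s.
Utilization = t_tx / cycle = 3.75e-05/0.0239571 = 0.1565 %.

0.1565 %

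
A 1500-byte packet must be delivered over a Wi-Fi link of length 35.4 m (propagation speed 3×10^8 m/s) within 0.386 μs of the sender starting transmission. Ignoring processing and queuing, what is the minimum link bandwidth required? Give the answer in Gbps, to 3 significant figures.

44.8 Gbps

L = 12000 bits.
Propagation delay = 35.4 / 300000000 = 0.118 μs.
Transmission budget = 0.386 − 0.118 = 0.268 μs.
R ≥ L / t_tx = 12000 bits / 2.68e-07 s = 44.8 Gbps.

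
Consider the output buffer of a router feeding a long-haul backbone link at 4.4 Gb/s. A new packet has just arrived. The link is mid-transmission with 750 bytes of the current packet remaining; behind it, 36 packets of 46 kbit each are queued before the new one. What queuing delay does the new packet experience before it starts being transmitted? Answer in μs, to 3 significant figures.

Each queued packet: L/R = 46000/4400000000 = 10.4545 μs.
36 queued → 376.364 μs.
Plus remaining 6000 bits of current packet: 1.36364 μs.
Queuing delay = 378 μs.

378 μs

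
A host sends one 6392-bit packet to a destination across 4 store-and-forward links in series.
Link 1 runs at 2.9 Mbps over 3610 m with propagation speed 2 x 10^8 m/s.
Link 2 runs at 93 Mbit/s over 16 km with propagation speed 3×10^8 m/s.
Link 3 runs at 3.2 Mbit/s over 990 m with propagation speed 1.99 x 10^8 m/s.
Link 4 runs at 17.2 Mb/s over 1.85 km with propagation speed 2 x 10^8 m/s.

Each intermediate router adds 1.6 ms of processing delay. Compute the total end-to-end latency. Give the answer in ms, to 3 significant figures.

9.53 ms

Transmission delays (L/R per hop): 2.20414, 0.0687312, 1.9975, 0.371628 ms; sum = 4.642 ms.
Propagation delays (d/s per hop): 0.01805, 0.0533333, 0.00497487, 0.00925 ms; sum = 0.0856082 ms.
Processing at 3 router(s): 3 × 1.6 ms = 4.8 ms.
End-to-end = 9.53 ms.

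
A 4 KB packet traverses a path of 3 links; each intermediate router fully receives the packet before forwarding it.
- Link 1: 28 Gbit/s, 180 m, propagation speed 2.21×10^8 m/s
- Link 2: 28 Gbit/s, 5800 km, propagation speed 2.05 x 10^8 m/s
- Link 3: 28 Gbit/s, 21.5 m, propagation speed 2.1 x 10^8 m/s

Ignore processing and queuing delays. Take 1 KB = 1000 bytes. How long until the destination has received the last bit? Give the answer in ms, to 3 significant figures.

L = 32000 bits.
Transmission delay per hop = L/R = 32000/28000000000 = 0.00114286 ms; 3 hops → 0.00342857 ms.
Propagation delays (d/s per hop): 0.00081448, 28.2927, 0.000102381 ms; sum = 28.2936 ms.
End-to-end = 28.3 ms.

28.3 ms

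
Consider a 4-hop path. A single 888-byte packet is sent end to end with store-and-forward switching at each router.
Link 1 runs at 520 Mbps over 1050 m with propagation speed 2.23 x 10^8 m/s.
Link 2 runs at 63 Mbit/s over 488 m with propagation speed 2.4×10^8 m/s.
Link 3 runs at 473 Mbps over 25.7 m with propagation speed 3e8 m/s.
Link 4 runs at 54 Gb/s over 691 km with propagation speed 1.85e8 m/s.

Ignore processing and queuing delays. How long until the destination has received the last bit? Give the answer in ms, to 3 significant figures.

L = 888 × 8 = 7104 bits.
Transmission delays (L/R per hop): 0.0136615, 0.112762, 0.015019, 0.000131556 ms; sum = 0.141574 ms.
Propagation delays (d/s per hop): 0.00470852, 0.00203333, 8.56667e-05, 3.73514 ms; sum = 3.74196 ms.
End-to-end = 3.88 ms.

3.88 ms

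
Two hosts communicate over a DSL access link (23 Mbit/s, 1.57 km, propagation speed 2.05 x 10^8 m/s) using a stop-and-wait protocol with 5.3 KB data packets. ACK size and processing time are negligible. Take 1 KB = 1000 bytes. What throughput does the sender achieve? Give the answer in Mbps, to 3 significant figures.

22.8 Mbps

t_tx = L/R = 42400/23000000 = 0.00184348 s.
t_prop = 1570/2.05e+08 = 7.65854e-06 s; RTT = 1.53171e-05 s.
Cycle = t_tx + RTT = 0.0018588 s.
Throughput = L / cycle = 42400 / 0.0018588 = 22.8 Mbps.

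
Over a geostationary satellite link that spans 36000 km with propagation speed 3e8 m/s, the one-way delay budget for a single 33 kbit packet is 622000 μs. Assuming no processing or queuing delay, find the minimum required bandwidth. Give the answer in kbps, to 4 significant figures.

Propagation delay = 36000000 / 300000000 = 120000 μs.
Transmission budget = 622000 − 120000 = 502000 μs.
R ≥ L / t_tx = 33000 bits / 0.502 s = 65.74 kbps.

65.74 kbps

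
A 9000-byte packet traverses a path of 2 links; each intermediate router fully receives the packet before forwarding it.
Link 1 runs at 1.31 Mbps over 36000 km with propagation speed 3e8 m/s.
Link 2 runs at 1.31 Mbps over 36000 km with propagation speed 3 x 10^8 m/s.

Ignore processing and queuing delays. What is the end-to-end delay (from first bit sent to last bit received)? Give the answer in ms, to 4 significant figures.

L = 9000 × 8 = 72000 bits.
Transmission delay per hop = L/R = 72000/1310000 = 54.9618 ms; 2 hops → 109.924 ms.
Propagation delays (d/s per hop): 120, 120 ms; sum = 240 ms.
End-to-end = 349.9 ms.

349.9 ms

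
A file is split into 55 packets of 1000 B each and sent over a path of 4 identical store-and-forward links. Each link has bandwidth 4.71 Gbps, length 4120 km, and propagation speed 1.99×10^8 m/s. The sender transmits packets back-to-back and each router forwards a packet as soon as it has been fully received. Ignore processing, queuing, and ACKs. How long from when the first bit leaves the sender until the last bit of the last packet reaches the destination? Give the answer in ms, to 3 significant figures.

Per-hop transmission t_tx = L/R = 8000/4710000000 = 0.00169851 ms.
Per-hop propagation t_prop = 4120000/199000000 = 20.7035 ms.
Pipeline fill: first packet needs 4·t_tx to clear all hops; remaining 54 packets each add one t_tx.
Total = (4+55-1)·t_tx + 4·t_prop = 58·0.00169851 + 4·20.7035 = 82.9 ms.

82.9 ms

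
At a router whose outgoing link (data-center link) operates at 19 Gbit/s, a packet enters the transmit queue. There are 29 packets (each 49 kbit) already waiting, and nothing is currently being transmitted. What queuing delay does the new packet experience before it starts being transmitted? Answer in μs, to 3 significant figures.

74.8 μs

Each queued packet: L/R = 49000/19000000000 = 2.57895 μs.
29 queued → 74.7895 μs.
Queuing delay = 74.8 μs.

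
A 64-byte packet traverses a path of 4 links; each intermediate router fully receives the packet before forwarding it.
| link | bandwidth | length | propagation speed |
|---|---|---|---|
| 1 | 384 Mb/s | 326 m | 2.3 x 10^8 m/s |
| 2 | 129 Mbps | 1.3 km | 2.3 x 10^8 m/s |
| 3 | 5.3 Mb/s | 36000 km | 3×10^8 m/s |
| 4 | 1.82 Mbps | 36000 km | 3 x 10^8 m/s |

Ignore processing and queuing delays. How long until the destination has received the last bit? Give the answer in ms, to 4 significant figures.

L = 64 × 8 = 512 bits.
Transmission delays (L/R per hop): 0.00133333, 0.00396899, 0.0966038, 0.281319 ms; sum = 0.383225 ms.
Propagation delays (d/s per hop): 0.00141739, 0.00565217, 120, 120 ms; sum = 240.007 ms.
End-to-end = 240.4 ms.

240.4 ms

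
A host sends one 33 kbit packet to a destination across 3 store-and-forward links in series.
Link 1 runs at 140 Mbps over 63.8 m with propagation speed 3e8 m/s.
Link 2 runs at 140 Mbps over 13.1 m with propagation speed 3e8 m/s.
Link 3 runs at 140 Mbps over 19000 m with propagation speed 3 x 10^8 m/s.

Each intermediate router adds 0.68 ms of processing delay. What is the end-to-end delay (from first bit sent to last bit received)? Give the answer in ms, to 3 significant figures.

2.13 ms

L = 33000 bits.
Transmission delay per hop = L/R = 33000/140000000 = 0.235714 ms; 3 hops → 0.707143 ms.
Propagation delays (d/s per hop): 0.000212667, 4.36667e-05, 0.0633333 ms; sum = 0.0635897 ms.
Processing at 2 router(s): 2 × 0.68 ms = 1.36 ms.
End-to-end = 2.13 ms.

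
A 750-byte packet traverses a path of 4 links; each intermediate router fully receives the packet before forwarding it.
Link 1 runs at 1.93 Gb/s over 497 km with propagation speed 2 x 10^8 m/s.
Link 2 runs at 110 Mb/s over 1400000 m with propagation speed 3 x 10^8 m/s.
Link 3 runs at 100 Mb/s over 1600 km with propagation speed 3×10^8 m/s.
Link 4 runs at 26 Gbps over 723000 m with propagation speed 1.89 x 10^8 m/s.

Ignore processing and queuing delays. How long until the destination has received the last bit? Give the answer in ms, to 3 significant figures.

16.4 ms

L = 750 × 8 = 6000 bits.
Transmission delays (L/R per hop): 0.00310881, 0.0545455, 0.06, 0.000230769 ms; sum = 0.117885 ms.
Propagation delays (d/s per hop): 2.485, 4.66667, 5.33333, 3.8254 ms; sum = 16.3104 ms.
End-to-end = 16.4 ms.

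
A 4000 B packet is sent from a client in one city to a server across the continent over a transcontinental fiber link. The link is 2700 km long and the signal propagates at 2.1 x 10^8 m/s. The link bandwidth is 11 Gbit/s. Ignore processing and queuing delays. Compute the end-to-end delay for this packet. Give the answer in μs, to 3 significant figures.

12900 μs

L = 4000 × 8 = 32000 bits.
Transmission delay = L/R = 32000 / 11000000000 = 2.90909 μs.
Propagation delay = d/s = 2700000 m / 210000000 m/s = 12857.1 μs.
Total = 12900 μs.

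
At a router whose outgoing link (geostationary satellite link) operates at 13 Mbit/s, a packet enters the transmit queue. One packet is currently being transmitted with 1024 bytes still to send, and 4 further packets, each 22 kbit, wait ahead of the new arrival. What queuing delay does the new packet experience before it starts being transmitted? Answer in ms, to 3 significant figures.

7.40 ms

Each queued packet: L/R = 22000/13000000 = 1.69231 ms.
4 queued → 6.76923 ms.
Plus remaining 8192 bits of current packet: 0.630154 ms.
Queuing delay = 7.40 ms.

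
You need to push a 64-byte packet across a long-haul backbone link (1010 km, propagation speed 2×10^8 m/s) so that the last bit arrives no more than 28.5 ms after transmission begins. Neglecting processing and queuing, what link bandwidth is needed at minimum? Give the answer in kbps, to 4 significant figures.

L = 512 bits.
Propagation delay = 1010000 / 200000000 = 5.05 ms.
Transmission budget = 28.5 − 5.05 = 23.45 ms.
R ≥ L / t_tx = 512 bits / 0.02345 s = 21.83 kbps.

21.83 kbps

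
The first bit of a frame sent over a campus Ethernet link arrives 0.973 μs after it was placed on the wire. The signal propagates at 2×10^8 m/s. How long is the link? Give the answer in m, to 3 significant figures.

195 m

d = s × t_prop = 200000000 × 9.73e-07 = 195 m.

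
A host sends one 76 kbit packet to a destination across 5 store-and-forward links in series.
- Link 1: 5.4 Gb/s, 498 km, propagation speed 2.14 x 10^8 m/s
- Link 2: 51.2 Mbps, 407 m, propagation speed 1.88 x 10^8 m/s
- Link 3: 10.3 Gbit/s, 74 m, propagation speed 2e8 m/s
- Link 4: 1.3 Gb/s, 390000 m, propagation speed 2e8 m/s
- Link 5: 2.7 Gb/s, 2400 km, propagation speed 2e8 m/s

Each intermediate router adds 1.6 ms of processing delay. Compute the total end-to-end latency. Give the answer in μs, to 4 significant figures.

L = 76000 bits.
Transmission delays (L/R per hop): 14.0741, 1484.38, 7.37864, 58.4615, 28.1481 μs; sum = 1592.44 μs.
Propagation delays (d/s per hop): 2327.1, 2.16489, 0.37, 1950, 12000 μs; sum = 16279.6 μs.
Processing at 4 router(s): 4 × 1.6 ms = 6400 μs.
End-to-end = 24270 μs.

24270 μs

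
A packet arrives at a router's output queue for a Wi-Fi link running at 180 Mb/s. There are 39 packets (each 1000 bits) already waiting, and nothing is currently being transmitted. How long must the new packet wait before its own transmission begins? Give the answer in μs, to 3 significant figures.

Each queued packet: L/R = 1000/180000000 = 5.55556 μs.
39 queued → 216.667 μs.
Queuing delay = 217 μs.

217 μs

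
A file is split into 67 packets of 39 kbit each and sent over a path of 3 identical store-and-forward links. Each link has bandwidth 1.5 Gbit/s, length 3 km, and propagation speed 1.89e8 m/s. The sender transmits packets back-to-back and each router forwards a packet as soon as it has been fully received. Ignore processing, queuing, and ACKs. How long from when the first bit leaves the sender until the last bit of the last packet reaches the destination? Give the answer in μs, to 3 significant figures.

Per-hop transmission t_tx = L/R = 39000/1500000000 = 26 μs.
Per-hop propagation t_prop = 3000/189000000 = 15.873 μs.
Pipeline fill: first packet needs 3·t_tx to clear all hops; remaining 66 packets each add one t_tx.
Total = (3+67-1)·t_tx + 3·t_prop = 69·26 + 3·15.873 = 1840 μs.

1840 μs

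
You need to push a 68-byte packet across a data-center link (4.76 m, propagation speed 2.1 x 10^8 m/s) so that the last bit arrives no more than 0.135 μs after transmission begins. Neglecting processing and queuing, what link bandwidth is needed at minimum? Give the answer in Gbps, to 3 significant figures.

L = 544 bits.
Propagation delay = 4.76 / 210000000 = 0.0226667 μs.
Transmission budget = 0.135 − 0.0226667 = 0.112333 μs.
R ≥ L / t_tx = 544 bits / 1.12333e-07 s = 4.84 Gbps.

4.84 Gbps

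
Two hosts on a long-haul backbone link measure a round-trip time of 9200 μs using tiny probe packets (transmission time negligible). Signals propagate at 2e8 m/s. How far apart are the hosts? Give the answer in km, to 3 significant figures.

One-way propagation = RTT/2 = 4600 μs.
d = s × t = 200000000 × 0.0046 = 920 km.

920 km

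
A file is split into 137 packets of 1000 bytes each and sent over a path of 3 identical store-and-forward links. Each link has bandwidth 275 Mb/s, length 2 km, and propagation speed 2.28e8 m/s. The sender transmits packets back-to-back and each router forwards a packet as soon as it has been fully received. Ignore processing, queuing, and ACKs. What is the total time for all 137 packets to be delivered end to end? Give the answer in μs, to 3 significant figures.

4070 μs

Per-hop transmission t_tx = L/R = 8000/275000000 = 29.0909 μs.
Per-hop propagation t_prop = 2000/2.28e+08 = 8.77193 μs.
Pipeline fill: first packet needs 3·t_tx to clear all hops; remaining 136 packets each add one t_tx.
Total = (3+137-1)·t_tx + 3·t_prop = 139·29.0909 + 3·8.77193 = 4070 μs.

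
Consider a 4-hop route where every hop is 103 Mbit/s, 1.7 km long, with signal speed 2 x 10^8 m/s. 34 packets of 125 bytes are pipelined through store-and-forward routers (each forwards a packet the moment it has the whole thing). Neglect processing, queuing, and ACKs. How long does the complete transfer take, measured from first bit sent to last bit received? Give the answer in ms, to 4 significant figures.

0.3932 ms

Per-hop transmission t_tx = L/R = 1000/103000000 = 0.00970874 ms.
Per-hop propagation t_prop = 1700/200000000 = 0.0085 ms.
Pipeline fill: first packet needs 4·t_tx to clear all hops; remaining 33 packets each add one t_tx.
Total = (4+34-1)·t_tx + 4·t_prop = 37·0.00970874 + 4·0.0085 = 0.3932 ms.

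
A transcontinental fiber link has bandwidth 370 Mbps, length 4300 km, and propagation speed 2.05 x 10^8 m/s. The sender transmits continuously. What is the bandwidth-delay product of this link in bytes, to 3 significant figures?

Propagation delay = 4300000 / 2.05e+08 = 0.0209756 s.
BDP = R × t_prop = 370000000 × 0.0209756 = 7760980 bits.
In bytes: 7760980/8 = 970000 bytes.

970000 bytes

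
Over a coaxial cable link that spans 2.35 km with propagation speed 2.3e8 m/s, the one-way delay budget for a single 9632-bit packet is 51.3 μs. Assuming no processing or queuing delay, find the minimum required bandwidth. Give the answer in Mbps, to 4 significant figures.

Propagation delay = 2350 / 2.3e+08 = 10.2174 μs.
Transmission budget = 51.3 − 10.2174 = 41.0826 μs.
R ≥ L / t_tx = 9632 bits / 4.10826e-05 s = 234.5 Mbps.

234.5 Mbps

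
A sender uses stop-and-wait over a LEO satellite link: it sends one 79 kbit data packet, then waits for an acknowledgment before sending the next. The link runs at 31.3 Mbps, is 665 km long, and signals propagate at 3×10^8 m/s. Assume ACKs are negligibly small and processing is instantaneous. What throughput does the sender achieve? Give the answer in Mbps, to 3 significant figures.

11.4 Mbps

t_tx = L/R = 79000/31300000 = 0.00252396 s.
t_prop = 665000/300000000 = 0.00221667 s; RTT = 0.00443333 s.
Cycle = t_tx + RTT = 0.00695729 s.
Throughput = L / cycle = 79000 / 0.00695729 = 11.4 Mbps.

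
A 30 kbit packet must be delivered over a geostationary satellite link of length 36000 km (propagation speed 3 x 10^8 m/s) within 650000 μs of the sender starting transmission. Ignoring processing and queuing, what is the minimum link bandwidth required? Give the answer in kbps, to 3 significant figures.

Propagation delay = 36000000 / 300000000 = 120000 μs.
Transmission budget = 650000 − 120000 = 530000 μs.
R ≥ L / t_tx = 30000 bits / 0.53 s = 56.6 kbps.

56.6 kbps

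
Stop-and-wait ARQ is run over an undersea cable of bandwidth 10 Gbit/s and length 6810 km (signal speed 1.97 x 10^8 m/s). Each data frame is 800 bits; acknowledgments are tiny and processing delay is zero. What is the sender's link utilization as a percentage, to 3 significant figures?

0.000116 %

t_tx = L/R = 800/10000000000 = 8e-08 s.
t_prop = 6810000/197000000 = 0.0345685 s; RTT = 0.0691371 s.
Cycle = t_tx + RTT = 0.0691371 s.
Utilization = t_tx / cycle = 8e-08/0.0691371 = 0.000116 %.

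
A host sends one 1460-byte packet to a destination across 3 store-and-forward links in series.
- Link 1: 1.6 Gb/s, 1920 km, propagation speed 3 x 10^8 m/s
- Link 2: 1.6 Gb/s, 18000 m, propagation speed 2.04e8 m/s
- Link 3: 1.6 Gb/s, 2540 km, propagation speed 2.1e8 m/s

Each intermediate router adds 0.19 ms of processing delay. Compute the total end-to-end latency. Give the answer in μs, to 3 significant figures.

L = 1460 × 8 = 11680 bits.
Transmission delay per hop = L/R = 11680/1600000000 = 7.3 μs; 3 hops → 21.9 μs.
Propagation delays (d/s per hop): 6400, 88.2353, 12095.2 μs; sum = 18583.5 μs.
Processing at 2 router(s): 2 × 0.19 ms = 380 μs.
End-to-end = 19000 μs.

19000 μs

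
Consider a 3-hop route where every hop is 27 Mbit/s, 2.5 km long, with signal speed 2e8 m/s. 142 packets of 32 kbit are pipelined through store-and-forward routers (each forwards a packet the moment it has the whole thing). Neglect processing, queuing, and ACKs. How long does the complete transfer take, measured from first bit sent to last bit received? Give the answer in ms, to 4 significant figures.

Per-hop transmission t_tx = L/R = 32000/27000000 = 1.18519 ms.
Per-hop propagation t_prop = 2500/200000000 = 0.0125 ms.
Pipeline fill: first packet needs 3·t_tx to clear all hops; remaining 141 packets each add one t_tx.
Total = (3+142-1)·t_tx + 3·t_prop = 144·1.18519 + 3·0.0125 = 170.7 ms.

170.7 ms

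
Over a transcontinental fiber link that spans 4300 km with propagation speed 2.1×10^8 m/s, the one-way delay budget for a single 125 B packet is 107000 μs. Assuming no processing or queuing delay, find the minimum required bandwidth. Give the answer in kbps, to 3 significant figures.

11.6 kbps

L = 1000 bits.
Propagation delay = 4300000 / 210000000 = 20476.2 μs.
Transmission budget = 107000 − 20476.2 = 86523.8 μs.
R ≥ L / t_tx = 1000 bits / 0.0865238 s = 11.6 kbps.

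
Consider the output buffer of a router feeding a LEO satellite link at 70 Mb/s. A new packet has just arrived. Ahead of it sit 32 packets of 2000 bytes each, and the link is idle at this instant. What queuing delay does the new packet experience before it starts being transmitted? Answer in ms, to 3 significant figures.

Each queued packet: L/R = 16000/70000000 = 0.228571 ms.
32 queued → 7.31429 ms.
Queuing delay = 7.31 ms.

7.31 ms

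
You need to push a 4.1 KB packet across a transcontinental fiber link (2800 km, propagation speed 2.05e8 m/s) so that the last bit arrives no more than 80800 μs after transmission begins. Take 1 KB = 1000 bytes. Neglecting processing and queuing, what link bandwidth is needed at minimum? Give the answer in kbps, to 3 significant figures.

L = 32800 bits.
Propagation delay = 2800000 / 2.05e+08 = 13658.5 μs.
Transmission budget = 80800 − 13658.5 = 67141.5 μs.
R ≥ L / t_tx = 32800 bits / 0.0671415 s = 489 kbps.

489 kbps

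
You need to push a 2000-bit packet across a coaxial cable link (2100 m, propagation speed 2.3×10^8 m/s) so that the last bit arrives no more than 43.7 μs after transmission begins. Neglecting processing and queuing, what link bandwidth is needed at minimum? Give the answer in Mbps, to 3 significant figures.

57.9 Mbps

Propagation delay = 2100 / 2.3e+08 = 9.13043 μs.
Transmission budget = 43.7 − 9.13043 = 34.5696 μs.
R ≥ L / t_tx = 2000 bits / 3.45696e-05 s = 57.9 Mbps.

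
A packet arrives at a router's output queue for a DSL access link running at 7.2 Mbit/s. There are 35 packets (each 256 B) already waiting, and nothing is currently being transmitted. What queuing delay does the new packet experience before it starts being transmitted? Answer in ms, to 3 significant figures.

Each queued packet: L/R = 2048/7200000 = 0.284444 ms.
35 queued → 9.95556 ms.
Queuing delay = 9.96 ms.

9.96 ms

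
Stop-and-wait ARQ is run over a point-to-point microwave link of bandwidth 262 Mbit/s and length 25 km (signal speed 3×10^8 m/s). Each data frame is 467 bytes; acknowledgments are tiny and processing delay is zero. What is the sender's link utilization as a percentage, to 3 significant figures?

7.88 %

t_tx = L/R = 3736/262000000 = 1.42595e-05 s.
t_prop = 25000/300000000 = 8.33333e-05 s; RTT = 0.000166667 s.
Cycle = t_tx + RTT = 0.000180926 s.
Utilization = t_tx / cycle = 1.42595e-05/0.000180926 = 7.88 %.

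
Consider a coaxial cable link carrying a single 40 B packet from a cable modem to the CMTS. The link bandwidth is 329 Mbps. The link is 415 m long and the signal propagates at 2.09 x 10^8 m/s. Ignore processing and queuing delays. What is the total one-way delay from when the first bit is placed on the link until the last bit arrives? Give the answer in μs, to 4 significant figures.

2.958 μs

L = 40 × 8 = 320 bits.
Transmission delay = L/R = 320 / 329000000 = 0.972644 μs.
Propagation delay = d/s = 415 m / 209000000 m/s = 1.98565 μs.
Total = 2.958 μs.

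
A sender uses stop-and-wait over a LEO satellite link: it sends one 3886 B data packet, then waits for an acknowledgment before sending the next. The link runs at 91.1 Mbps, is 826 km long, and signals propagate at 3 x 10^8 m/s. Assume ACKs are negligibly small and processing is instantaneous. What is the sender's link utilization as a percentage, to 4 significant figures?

5.835 %

t_tx = L/R = 31088/91100000 = 0.000341251 s.
t_prop = 826000/300000000 = 0.00275333 s; RTT = 0.00550667 s.
Cycle = t_tx + RTT = 0.00584792 s.
Utilization = t_tx / cycle = 0.000341251/0.00584792 = 5.835 %.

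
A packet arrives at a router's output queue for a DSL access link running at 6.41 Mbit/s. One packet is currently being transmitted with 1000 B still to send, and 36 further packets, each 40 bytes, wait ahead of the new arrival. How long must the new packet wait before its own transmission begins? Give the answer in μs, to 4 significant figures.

Each queued packet: L/R = 320/6410000 = 49.922 μs.
36 queued → 1797.19 μs.
Plus remaining 8000 bits of current packet: 1248.05 μs.
Queuing delay = 3045 μs.

3045 μs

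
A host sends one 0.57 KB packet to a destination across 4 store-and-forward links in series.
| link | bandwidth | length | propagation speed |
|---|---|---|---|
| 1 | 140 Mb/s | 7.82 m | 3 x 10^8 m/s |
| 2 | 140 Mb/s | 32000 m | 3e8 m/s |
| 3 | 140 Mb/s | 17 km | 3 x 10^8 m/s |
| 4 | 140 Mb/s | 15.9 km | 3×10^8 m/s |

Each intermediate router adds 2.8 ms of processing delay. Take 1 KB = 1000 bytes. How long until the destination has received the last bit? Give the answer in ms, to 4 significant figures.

L = 4560 bits.
Transmission delay per hop = L/R = 4560/140000000 = 0.0325714 ms; 4 hops → 0.130286 ms.
Propagation delays (d/s per hop): 2.60667e-05, 0.106667, 0.0566667, 0.053 ms; sum = 0.216359 ms.
Processing at 3 router(s): 3 × 2.8 ms = 8.4 ms.
End-to-end = 8.747 ms.

8.747 ms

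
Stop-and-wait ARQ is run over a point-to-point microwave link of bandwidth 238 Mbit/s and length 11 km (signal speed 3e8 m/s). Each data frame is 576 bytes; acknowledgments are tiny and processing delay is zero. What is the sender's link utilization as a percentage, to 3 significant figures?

20.9 %

t_tx = L/R = 4608/238000000 = 1.93613e-05 s.
t_prop = 11000/300000000 = 3.66667e-05 s; RTT = 7.33333e-05 s.
Cycle = t_tx + RTT = 9.26947e-05 s.
Utilization = t_tx / cycle = 1.93613e-05/9.26947e-05 = 20.9 %.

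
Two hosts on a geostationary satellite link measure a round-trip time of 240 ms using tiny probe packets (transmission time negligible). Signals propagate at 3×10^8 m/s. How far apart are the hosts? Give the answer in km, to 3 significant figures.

36000 km

One-way propagation = RTT/2 = 120 ms.
d = s × t = 300000000 × 0.12 = 36000 km.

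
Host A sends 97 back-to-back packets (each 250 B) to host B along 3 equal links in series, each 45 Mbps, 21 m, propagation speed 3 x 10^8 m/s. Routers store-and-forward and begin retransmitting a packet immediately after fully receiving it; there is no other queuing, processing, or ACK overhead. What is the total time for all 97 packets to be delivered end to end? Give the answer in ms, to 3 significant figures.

4.40 ms

Per-hop transmission t_tx = L/R = 2000/45000000 = 0.0444444 ms.
Per-hop propagation t_prop = 21/300000000 = 7e-05 ms.
Pipeline fill: first packet needs 3·t_tx to clear all hops; remaining 96 packets each add one t_tx.
Total = (3+97-1)·t_tx + 3·t_prop = 99·0.0444444 + 3·7e-05 = 4.40 ms.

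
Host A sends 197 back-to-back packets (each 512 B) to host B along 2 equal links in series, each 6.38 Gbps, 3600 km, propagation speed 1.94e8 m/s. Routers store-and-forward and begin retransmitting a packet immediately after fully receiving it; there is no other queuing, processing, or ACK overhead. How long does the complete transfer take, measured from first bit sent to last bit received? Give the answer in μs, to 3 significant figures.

37200 μs

Per-hop transmission t_tx = L/R = 4096/6380000000 = 0.642006 μs.
Per-hop propagation t_prop = 3600000/194000000 = 18556.7 μs.
Pipeline fill: first packet needs 2·t_tx to clear all hops; remaining 196 packets each add one t_tx.
Total = (2+197-1)·t_tx + 2·t_prop = 198·0.642006 + 2·18556.7 = 37200 μs.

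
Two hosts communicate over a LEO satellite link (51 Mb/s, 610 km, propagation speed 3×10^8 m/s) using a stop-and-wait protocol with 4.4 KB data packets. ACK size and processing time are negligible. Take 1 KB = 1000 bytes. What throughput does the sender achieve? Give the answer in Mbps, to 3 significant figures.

7.40 Mbps

t_tx = L/R = 35200/51000000 = 0.000690196 s.
t_prop = 610000/300000000 = 0.00203333 s; RTT = 0.00406667 s.
Cycle = t_tx + RTT = 0.00475686 s.
Throughput = L / cycle = 35200 / 0.00475686 = 7.40 Mbps.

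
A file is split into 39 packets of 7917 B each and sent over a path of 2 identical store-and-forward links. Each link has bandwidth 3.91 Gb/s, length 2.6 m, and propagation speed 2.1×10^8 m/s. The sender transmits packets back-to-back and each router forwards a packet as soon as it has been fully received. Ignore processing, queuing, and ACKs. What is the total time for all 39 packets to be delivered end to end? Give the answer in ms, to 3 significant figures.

0.648 ms

Per-hop transmission t_tx = L/R = 63336/3910000000 = 0.0161985 ms.
Per-hop propagation t_prop = 2.6/210000000 = 1.2381e-05 ms.
Pipeline fill: first packet needs 2·t_tx to clear all hops; remaining 38 packets each add one t_tx.
Total = (2+39-1)·t_tx + 2·t_prop = 40·0.0161985 + 2·1.2381e-05 = 0.648 ms.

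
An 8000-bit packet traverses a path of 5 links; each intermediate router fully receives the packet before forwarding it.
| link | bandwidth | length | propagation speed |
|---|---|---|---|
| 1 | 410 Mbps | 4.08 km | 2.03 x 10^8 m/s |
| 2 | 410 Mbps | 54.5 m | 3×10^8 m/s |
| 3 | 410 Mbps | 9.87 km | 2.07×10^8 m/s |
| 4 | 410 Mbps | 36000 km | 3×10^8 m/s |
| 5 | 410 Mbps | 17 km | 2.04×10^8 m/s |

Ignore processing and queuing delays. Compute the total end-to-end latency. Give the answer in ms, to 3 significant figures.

120 ms

Transmission delay per hop = L/R = 8000/410000000 = 0.0195122 ms; 5 hops → 0.097561 ms.
Propagation delays (d/s per hop): 0.0200985, 0.000181667, 0.0476812, 120, 0.0833333 ms; sum = 120.151 ms.
End-to-end = 120 ms.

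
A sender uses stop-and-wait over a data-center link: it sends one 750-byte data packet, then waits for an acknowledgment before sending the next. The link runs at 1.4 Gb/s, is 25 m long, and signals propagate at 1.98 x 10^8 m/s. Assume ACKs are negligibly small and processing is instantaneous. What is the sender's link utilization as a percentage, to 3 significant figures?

t_tx = L/R = 6000/1400000000 = 4.28571e-06 s.
t_prop = 25/198000000 = 1.26263e-07 s; RTT = 2.52525e-07 s.
Cycle = t_tx + RTT = 4.53824e-06 s.
Utilization = t_tx / cycle = 4.28571e-06/4.53824e-06 = 94.4 %.

94.4 %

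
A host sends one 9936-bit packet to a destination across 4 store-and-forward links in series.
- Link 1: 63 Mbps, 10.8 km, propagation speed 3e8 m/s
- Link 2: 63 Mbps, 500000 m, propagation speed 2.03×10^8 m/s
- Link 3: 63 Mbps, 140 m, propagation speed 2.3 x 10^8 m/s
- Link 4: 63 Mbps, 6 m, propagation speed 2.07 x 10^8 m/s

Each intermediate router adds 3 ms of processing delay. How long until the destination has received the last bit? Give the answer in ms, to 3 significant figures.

Transmission delay per hop = L/R = 9936/63000000 = 0.157714 ms; 4 hops → 0.630857 ms.
Propagation delays (d/s per hop): 0.036, 2.46305, 0.000608696, 2.89855e-05 ms; sum = 2.49969 ms.
Processing at 3 router(s): 3 × 3 ms = 9 ms.
End-to-end = 12.1 ms.

12.1 ms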